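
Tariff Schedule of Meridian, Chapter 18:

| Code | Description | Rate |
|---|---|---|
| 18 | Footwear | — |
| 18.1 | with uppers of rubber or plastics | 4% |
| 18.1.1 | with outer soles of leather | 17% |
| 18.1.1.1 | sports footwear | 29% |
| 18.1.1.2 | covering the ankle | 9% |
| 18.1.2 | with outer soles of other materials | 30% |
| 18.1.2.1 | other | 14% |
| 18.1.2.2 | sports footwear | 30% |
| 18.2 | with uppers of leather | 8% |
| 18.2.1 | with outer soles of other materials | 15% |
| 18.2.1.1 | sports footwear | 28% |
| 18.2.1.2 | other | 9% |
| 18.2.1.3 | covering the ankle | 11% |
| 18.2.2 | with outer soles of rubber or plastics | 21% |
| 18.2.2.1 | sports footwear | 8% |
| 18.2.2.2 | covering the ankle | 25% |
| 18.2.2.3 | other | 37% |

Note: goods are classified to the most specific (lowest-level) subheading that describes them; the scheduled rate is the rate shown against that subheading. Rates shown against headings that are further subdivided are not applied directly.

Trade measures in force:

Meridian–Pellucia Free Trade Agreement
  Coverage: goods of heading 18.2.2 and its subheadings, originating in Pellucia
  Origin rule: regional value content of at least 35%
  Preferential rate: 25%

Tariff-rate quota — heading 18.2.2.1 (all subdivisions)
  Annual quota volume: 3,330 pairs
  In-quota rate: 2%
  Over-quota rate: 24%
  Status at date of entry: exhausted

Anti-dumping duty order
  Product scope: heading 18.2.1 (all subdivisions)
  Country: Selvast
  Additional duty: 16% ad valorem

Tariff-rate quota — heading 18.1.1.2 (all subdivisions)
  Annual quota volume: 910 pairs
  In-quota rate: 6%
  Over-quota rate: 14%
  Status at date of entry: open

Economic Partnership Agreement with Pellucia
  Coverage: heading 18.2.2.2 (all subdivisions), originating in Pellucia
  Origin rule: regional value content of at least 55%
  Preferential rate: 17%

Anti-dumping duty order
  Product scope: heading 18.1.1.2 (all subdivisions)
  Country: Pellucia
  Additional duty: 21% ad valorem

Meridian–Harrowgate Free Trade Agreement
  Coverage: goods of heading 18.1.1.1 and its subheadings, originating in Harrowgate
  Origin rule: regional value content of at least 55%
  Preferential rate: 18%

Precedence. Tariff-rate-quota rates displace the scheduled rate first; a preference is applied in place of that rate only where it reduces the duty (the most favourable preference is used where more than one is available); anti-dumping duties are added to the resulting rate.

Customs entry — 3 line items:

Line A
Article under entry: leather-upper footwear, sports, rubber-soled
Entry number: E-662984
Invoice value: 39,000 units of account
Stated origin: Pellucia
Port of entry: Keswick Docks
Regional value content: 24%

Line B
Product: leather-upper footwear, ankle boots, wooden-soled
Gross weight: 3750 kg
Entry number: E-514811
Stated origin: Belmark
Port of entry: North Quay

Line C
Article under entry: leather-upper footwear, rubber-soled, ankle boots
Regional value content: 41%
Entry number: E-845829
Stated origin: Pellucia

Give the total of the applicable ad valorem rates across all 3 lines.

Line A: leather-upper → 18.2; rubber-soled → 18.2.2; sports → 18.2.2.1. Scheduled 8%. quota on 18.2.2.1 exhausted → over-quota 24%; Pellucia agreement on 18.2.2: RVC < 35%; Pellucia agreement on 18.2.2.2: 18.2.2.1 not covered. → 24%.
Line B: leather-upper → 18.2; wooden-soled → 18.2.1; ankle boots → 18.2.1.3. Scheduled 11%. No special measure applies. → 11%.
Line C: leather-upper → 18.2; rubber-soled → 18.2.2; ankle boots → 18.2.2.2. Scheduled 25%. Pellucia agreement on 18.2.2: RVC ≥ 35% → 25% available; Pellucia agreement on 18.2.2.2: RVC < 55%; preference 25% not lower than 25% → no reduction. → 25%.
Sum: 24% + 11% + 25% = 60%.

60%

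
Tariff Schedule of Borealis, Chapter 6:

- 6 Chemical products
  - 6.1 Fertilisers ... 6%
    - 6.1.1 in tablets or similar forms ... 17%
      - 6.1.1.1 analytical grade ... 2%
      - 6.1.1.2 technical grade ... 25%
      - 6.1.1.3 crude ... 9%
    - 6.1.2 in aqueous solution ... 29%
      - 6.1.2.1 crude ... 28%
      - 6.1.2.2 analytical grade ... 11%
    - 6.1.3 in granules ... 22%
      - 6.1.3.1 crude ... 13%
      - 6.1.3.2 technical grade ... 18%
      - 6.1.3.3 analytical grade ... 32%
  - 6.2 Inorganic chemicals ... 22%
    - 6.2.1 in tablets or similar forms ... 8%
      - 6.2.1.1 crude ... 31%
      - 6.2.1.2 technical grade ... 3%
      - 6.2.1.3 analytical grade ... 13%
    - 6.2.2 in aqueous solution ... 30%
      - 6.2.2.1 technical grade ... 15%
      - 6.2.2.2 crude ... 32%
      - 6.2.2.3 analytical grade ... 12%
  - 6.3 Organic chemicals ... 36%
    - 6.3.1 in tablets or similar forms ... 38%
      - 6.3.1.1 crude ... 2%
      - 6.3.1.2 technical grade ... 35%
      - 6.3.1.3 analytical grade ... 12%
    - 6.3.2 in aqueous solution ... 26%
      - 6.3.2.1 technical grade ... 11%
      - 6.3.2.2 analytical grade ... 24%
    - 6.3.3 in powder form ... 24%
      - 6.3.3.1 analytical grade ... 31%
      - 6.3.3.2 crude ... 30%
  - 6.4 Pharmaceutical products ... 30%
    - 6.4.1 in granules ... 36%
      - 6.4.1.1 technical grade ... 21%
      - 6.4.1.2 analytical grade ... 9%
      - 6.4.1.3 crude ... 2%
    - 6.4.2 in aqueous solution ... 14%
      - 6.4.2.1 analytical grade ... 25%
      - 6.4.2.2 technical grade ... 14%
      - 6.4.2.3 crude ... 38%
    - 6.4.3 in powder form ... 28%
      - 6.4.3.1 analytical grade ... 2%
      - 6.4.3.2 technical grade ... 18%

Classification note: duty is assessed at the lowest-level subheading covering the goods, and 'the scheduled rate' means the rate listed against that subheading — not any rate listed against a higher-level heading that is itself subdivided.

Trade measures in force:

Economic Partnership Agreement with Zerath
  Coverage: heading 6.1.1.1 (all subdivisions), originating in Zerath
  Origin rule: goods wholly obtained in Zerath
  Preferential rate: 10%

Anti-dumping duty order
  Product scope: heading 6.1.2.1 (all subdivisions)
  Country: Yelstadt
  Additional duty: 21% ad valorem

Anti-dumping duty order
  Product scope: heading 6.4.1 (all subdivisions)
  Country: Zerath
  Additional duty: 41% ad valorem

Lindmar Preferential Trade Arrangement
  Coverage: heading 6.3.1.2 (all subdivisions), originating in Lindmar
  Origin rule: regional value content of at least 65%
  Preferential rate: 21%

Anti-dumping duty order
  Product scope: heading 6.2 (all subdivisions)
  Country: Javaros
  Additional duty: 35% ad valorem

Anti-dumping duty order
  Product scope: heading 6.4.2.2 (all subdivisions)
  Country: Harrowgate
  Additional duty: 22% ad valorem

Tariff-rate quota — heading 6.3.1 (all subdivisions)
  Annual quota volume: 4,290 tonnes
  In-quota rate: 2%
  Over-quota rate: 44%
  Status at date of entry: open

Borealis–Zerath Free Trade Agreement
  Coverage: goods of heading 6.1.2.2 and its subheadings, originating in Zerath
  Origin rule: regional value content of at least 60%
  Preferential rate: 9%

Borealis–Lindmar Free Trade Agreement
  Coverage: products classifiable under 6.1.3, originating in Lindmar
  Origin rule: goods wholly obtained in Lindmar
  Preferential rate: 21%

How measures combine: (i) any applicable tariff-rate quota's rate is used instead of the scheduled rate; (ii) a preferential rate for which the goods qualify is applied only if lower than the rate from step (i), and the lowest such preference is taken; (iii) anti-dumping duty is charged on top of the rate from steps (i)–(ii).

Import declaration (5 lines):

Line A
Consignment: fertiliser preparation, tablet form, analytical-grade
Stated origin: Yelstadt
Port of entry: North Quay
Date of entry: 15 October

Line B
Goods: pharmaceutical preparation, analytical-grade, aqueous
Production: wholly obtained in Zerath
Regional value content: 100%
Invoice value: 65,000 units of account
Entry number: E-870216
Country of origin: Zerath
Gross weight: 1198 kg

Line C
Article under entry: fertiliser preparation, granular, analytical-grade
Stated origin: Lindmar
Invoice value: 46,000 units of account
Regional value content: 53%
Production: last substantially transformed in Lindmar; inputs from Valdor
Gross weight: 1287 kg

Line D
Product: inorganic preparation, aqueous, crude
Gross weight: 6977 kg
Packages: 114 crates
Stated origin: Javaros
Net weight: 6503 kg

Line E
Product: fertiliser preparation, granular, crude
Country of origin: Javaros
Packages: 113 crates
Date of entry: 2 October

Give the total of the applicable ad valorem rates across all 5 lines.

Line A: fertiliser → 6.1; tablet form → 6.1.1; analytical-grade → 6.1.1.1. Scheduled 2%. No special measure applies. → 2%.
Line B: pharmaceutical → 6.4; aqueous → 6.4.2; analytical-grade → 6.4.2.1. Scheduled 25%. Zerath agreement on 6.1.1.1: 6.4.2.1 not covered; Zerath agreement on 6.1.2.2: 6.4.2.1 not covered. → 25%.
Line C: fertiliser → 6.1; granular → 6.1.3; analytical-grade → 6.1.3.3. Scheduled 32%. Lindmar agreement on 6.3.1.2: 6.1.3.3 not covered; Lindmar agreement on 6.1.3: not wholly obtained. → 32%.
Line D: inorganic → 6.2; aqueous → 6.2.2; crude → 6.2.2.2. Scheduled 32%. anti-dumping (Javaros, 6.2): +35%; total 32% + 35% = 67%. → 67%.
Line E: fertiliser → 6.1; granular → 6.1.3; crude → 6.1.3.1. Scheduled 13%. No special measure applies. → 13%.
Sum: 2% + 25% + 32% + 67% + 13% = 139%.

139%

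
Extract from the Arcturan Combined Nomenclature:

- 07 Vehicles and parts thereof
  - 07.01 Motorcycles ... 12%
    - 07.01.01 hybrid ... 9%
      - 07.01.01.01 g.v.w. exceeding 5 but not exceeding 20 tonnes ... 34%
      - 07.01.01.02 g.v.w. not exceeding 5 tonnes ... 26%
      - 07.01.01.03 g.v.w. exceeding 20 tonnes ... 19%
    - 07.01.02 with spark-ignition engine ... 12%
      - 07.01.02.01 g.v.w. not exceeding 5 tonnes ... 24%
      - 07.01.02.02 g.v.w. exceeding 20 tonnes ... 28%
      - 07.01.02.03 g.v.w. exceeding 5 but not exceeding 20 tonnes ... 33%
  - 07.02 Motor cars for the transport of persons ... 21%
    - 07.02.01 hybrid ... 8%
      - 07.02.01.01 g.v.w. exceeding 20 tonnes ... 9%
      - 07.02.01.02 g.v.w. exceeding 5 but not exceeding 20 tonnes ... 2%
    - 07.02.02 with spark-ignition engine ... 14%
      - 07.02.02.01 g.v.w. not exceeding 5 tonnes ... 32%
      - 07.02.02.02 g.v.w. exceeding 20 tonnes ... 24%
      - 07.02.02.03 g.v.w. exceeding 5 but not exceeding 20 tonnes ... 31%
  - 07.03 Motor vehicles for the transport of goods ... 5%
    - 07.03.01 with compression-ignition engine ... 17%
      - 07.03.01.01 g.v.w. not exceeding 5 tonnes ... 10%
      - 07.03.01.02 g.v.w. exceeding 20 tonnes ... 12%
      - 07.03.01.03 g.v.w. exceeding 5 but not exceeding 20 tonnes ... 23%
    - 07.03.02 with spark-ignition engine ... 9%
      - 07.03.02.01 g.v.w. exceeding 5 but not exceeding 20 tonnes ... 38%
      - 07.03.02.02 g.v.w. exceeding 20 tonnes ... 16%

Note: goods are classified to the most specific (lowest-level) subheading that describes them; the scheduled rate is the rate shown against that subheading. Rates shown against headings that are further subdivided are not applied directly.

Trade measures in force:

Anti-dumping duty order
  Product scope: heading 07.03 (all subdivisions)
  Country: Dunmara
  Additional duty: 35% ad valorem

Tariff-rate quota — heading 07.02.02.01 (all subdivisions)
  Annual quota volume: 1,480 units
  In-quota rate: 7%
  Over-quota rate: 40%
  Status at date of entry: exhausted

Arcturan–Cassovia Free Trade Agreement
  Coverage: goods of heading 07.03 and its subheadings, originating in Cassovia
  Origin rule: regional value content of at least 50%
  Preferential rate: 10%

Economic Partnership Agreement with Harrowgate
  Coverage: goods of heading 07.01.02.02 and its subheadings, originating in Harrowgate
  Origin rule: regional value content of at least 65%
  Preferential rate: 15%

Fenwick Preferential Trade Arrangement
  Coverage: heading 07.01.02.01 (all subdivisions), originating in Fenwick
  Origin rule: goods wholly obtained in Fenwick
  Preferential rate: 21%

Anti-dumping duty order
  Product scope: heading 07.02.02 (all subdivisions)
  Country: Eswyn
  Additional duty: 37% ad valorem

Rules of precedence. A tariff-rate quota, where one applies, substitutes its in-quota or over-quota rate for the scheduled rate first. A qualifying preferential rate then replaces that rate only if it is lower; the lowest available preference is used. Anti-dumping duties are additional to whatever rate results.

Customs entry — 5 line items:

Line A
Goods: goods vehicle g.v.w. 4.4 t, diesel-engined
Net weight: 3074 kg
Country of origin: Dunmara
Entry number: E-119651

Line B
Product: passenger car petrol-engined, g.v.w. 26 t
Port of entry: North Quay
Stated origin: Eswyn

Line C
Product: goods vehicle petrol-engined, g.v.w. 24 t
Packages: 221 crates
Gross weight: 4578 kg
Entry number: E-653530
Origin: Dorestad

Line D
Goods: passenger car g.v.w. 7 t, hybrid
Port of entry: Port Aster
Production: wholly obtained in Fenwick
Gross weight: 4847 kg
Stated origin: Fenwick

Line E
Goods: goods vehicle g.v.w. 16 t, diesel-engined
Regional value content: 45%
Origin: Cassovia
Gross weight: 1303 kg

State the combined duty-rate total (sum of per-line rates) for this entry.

147%

Line A: goods vehicle → 07.03; diesel-engined → 07.03.01; g.v.w. 4.4 t → 07.03.01.01. Scheduled 10%. anti-dumping (Dunmara, 07.03): +35%; total 10% + 35% = 45%. → 45%.
Line B: passenger car → 07.02; petrol-engined → 07.02.02; g.v.w. 26 t → 07.02.02.02. Scheduled 24%. anti-dumping (Eswyn, 07.02.02): +37%; total 24% + 37% = 61%. → 61%.
Line C: goods vehicle → 07.03; petrol-engined → 07.03.02; g.v.w. 24 t → 07.03.02.02. Scheduled 16%. No special measure applies. → 16%.
Line D: passenger car → 07.02; hybrid → 07.02.01; g.v.w. 7 t → 07.02.01.02. Scheduled 2%. Fenwick agreement on 07.01.02.01: 07.02.01.02 not covered. → 2%.
Line E: goods vehicle → 07.03; diesel-engined → 07.03.01; g.v.w. 16 t → 07.03.01.03. Scheduled 23%. Cassovia agreement on 07.03: RVC < 50%. → 23%.
Sum: 45% + 61% + 16% + 2% + 23% = 147%.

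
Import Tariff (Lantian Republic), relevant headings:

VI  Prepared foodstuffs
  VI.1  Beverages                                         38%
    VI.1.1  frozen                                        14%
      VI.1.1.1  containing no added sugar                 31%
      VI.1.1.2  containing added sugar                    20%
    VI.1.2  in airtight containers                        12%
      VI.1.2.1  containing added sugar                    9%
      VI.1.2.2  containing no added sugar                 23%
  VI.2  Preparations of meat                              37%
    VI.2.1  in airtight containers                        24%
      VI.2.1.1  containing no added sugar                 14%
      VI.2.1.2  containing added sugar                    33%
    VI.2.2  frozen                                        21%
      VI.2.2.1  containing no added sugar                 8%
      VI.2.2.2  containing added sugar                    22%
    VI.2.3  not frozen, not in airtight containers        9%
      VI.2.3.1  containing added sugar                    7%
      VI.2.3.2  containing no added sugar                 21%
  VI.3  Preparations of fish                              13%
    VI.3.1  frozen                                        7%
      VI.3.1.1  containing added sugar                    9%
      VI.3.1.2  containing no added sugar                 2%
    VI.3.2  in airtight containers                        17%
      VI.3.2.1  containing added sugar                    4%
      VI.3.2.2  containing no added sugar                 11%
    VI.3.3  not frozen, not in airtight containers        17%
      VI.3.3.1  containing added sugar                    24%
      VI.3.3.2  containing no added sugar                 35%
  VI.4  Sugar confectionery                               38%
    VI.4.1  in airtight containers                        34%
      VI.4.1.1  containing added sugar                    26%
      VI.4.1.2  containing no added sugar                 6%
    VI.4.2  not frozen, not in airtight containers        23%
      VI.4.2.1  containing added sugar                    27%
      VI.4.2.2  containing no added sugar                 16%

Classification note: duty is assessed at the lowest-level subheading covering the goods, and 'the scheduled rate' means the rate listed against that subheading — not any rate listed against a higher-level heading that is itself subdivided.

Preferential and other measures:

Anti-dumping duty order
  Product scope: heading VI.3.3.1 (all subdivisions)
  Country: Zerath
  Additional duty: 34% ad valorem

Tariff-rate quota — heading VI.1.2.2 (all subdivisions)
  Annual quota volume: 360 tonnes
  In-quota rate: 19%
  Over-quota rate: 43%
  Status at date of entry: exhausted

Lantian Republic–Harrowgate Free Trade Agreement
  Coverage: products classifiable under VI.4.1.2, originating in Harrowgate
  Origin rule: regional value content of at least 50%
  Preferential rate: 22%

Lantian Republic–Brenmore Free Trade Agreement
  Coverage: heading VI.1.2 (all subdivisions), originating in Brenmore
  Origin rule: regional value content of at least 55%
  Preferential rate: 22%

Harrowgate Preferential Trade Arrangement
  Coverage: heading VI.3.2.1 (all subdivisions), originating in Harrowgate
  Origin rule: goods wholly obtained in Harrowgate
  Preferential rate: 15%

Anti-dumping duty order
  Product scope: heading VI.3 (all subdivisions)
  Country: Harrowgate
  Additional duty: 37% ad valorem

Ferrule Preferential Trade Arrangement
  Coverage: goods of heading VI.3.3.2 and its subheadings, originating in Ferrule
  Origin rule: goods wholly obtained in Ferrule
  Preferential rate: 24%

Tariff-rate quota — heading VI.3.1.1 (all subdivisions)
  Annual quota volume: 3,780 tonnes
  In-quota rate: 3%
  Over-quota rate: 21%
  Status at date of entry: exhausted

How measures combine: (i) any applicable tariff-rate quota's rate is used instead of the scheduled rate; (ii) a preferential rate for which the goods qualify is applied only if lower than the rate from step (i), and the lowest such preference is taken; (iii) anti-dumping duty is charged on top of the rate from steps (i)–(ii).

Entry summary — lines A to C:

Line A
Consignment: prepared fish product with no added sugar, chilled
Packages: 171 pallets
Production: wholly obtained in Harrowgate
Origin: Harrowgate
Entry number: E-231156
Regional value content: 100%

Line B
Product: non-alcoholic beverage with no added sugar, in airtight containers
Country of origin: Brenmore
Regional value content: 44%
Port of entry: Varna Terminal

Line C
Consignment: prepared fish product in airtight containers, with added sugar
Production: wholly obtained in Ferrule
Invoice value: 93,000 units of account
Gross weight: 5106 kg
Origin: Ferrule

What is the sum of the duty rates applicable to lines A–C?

119%

Line A: prepared fish product → VI.3; chilled → VI.3.3; with no added sugar → VI.3.3.2. Scheduled 35%. Harrowgate agreement on VI.4.1.2: VI.3.3.2 not covered; Harrowgate agreement on VI.3.2.1: VI.3.3.2 not covered; anti-dumping (Harrowgate, VI.3): +37%; total 35% + 37% = 72%. → 72%.
Line B: non-alcoholic beverage → VI.1; in airtight containers → VI.1.2; with no added sugar → VI.1.2.2. Scheduled 23%. quota on VI.1.2.2 exhausted → over-quota 43%; Brenmore agreement on VI.1.2: RVC < 55%. → 43%.
Line C: prepared fish product → VI.3; in airtight containers → VI.3.2; with added sugar → VI.3.2.1. Scheduled 4%. Ferrule agreement on VI.3.3.2: VI.3.2.1 not covered. → 4%.
Sum: 72% + 43% + 4% = 119%.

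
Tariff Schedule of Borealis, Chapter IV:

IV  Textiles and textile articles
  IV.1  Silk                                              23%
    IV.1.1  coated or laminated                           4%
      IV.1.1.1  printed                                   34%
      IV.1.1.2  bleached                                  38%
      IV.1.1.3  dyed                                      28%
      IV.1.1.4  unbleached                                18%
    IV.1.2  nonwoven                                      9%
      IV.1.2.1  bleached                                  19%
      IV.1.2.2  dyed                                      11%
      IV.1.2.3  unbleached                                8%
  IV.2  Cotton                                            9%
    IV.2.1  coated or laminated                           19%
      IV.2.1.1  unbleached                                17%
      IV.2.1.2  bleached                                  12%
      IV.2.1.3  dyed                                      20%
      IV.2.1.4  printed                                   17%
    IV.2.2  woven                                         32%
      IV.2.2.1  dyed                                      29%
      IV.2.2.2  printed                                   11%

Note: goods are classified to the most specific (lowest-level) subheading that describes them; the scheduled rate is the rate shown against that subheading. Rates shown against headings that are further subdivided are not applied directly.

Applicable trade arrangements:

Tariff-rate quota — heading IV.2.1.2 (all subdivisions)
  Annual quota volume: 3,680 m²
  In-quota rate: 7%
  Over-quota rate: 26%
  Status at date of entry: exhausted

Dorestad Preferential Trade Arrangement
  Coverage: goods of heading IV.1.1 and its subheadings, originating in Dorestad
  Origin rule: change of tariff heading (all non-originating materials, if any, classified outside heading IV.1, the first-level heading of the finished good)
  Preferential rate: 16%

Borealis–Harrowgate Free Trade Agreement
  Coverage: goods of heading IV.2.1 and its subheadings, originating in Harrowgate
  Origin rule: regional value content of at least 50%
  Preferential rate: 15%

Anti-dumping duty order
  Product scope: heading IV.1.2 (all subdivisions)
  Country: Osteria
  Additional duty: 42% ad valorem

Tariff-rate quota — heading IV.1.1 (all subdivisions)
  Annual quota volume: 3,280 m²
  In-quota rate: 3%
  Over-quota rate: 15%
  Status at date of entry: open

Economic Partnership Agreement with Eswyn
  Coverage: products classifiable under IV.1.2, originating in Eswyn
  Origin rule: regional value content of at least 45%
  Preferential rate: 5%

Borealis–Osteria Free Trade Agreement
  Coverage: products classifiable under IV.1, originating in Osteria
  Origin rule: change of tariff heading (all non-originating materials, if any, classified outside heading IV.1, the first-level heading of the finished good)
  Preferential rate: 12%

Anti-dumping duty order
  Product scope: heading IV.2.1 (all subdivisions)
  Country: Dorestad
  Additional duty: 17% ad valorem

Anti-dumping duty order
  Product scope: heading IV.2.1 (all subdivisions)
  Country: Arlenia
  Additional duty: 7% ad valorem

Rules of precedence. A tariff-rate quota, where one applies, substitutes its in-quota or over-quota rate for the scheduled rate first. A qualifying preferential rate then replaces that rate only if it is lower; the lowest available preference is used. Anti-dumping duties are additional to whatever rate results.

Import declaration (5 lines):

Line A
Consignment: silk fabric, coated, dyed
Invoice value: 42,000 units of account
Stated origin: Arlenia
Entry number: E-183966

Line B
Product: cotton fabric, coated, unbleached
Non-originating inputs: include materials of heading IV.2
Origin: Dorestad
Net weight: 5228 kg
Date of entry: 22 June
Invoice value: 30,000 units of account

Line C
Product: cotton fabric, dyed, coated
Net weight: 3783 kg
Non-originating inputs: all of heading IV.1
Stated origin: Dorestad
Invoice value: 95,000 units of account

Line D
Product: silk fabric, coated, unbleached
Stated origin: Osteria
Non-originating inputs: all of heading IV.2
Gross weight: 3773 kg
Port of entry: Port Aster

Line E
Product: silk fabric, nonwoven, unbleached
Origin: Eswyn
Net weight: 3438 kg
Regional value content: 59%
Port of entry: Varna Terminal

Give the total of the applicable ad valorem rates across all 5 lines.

Line A: silk → IV.1; coated → IV.1.1; dyed → IV.1.1.3. Scheduled 28%. quota on IV.1.1 open → in-quota 3%. → 3%.
Line B: cotton → IV.2; coated → IV.2.1; unbleached → IV.2.1.1. Scheduled 17%. Dorestad agreement on IV.1.1: IV.2.1.1 not covered; anti-dumping (Dorestad, IV.2.1): +17%; total 17% + 17% = 34%. → 34%.
Line C: cotton → IV.2; coated → IV.2.1; dyed → IV.2.1.3. Scheduled 20%. Dorestad agreement on IV.1.1: IV.2.1.3 not covered; anti-dumping (Dorestad, IV.2.1): +17%; total 20% + 17% = 37%. → 37%.
Line D: silk → IV.1; coated → IV.1.1; unbleached → IV.1.1.4. Scheduled 18%. quota on IV.1.1 open → in-quota 3%; Osteria agreement on IV.1: CTH met → 12% available; preference 12% not lower than 3% → no reduction. → 3%.
Line E: silk → IV.1; nonwoven → IV.1.2; unbleached → IV.1.2.3. Scheduled 8%. Eswyn agreement on IV.1.2: RVC ≥ 45% → 5% available; preferential 5%. → 5%.
Sum: 3% + 34% + 37% + 3% + 5% = 82%.

82%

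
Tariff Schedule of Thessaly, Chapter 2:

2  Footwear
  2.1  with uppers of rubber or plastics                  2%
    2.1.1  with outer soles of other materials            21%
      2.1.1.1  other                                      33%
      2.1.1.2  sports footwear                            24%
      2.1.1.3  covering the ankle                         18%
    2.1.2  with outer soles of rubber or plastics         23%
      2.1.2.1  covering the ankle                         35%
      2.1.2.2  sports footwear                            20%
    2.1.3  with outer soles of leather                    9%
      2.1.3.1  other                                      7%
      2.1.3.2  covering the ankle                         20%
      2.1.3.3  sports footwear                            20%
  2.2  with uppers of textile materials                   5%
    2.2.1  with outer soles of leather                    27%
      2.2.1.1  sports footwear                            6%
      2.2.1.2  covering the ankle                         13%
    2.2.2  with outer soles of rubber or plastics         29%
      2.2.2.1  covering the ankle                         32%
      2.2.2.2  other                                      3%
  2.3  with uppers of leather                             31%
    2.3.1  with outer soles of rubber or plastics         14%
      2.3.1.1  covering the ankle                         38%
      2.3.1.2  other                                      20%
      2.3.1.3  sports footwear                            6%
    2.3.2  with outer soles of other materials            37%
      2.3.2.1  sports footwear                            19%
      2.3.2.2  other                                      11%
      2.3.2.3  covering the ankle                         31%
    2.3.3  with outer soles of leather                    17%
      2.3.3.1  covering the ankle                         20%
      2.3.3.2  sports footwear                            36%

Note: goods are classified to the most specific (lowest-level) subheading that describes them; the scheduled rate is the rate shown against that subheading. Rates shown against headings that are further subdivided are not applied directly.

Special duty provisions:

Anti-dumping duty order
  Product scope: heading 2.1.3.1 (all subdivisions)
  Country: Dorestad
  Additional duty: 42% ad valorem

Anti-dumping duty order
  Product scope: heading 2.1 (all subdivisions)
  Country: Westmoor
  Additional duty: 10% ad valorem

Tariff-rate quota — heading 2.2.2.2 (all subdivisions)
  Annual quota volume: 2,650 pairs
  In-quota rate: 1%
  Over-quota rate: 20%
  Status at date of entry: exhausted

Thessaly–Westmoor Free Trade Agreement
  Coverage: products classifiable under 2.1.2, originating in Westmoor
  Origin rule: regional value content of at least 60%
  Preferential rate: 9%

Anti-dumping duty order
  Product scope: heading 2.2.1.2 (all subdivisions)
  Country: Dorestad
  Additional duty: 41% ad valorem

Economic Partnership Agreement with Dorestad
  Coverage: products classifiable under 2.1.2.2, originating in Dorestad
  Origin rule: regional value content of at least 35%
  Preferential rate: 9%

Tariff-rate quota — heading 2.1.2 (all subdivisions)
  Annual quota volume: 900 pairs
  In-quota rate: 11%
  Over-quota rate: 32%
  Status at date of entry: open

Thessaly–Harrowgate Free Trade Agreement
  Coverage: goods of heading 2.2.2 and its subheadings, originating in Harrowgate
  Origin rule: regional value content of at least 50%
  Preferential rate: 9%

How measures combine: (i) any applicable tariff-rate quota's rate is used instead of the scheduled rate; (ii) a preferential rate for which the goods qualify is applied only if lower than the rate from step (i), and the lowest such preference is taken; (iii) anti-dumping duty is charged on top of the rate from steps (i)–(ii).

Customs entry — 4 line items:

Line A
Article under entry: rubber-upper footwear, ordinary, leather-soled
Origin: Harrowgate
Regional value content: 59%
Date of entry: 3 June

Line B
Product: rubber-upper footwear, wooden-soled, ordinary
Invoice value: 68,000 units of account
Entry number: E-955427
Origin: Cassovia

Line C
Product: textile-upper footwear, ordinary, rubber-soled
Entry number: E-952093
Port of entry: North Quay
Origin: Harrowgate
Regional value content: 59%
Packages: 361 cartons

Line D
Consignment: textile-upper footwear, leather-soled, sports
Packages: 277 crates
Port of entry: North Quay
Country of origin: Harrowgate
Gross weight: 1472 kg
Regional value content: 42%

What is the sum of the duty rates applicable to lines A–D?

55%

Line A: rubber-upper → 2.1; leather-soled → 2.1.3; ordinary → 2.1.3.1. Scheduled 7%. Harrowgate agreement on 2.2.2: 2.1.3.1 not covered. → 7%.
Line B: rubber-upper → 2.1; wooden-soled → 2.1.1; ordinary → 2.1.1.1. Scheduled 33%. No special measure applies. → 33%.
Line C: textile-upper → 2.2; rubber-soled → 2.2.2; ordinary → 2.2.2.2. Scheduled 3%. quota on 2.2.2.2 exhausted → over-quota 20%; Harrowgate agreement on 2.2.2: RVC ≥ 50% → 9% available; preferential 9%. → 9%.
Line D: textile-upper → 2.2; leather-soled → 2.2.1; sports → 2.2.1.1. Scheduled 6%. Harrowgate agreement on 2.2.2: 2.2.1.1 not covered. → 6%.
Sum: 7% + 33% + 9% + 6% = 55%.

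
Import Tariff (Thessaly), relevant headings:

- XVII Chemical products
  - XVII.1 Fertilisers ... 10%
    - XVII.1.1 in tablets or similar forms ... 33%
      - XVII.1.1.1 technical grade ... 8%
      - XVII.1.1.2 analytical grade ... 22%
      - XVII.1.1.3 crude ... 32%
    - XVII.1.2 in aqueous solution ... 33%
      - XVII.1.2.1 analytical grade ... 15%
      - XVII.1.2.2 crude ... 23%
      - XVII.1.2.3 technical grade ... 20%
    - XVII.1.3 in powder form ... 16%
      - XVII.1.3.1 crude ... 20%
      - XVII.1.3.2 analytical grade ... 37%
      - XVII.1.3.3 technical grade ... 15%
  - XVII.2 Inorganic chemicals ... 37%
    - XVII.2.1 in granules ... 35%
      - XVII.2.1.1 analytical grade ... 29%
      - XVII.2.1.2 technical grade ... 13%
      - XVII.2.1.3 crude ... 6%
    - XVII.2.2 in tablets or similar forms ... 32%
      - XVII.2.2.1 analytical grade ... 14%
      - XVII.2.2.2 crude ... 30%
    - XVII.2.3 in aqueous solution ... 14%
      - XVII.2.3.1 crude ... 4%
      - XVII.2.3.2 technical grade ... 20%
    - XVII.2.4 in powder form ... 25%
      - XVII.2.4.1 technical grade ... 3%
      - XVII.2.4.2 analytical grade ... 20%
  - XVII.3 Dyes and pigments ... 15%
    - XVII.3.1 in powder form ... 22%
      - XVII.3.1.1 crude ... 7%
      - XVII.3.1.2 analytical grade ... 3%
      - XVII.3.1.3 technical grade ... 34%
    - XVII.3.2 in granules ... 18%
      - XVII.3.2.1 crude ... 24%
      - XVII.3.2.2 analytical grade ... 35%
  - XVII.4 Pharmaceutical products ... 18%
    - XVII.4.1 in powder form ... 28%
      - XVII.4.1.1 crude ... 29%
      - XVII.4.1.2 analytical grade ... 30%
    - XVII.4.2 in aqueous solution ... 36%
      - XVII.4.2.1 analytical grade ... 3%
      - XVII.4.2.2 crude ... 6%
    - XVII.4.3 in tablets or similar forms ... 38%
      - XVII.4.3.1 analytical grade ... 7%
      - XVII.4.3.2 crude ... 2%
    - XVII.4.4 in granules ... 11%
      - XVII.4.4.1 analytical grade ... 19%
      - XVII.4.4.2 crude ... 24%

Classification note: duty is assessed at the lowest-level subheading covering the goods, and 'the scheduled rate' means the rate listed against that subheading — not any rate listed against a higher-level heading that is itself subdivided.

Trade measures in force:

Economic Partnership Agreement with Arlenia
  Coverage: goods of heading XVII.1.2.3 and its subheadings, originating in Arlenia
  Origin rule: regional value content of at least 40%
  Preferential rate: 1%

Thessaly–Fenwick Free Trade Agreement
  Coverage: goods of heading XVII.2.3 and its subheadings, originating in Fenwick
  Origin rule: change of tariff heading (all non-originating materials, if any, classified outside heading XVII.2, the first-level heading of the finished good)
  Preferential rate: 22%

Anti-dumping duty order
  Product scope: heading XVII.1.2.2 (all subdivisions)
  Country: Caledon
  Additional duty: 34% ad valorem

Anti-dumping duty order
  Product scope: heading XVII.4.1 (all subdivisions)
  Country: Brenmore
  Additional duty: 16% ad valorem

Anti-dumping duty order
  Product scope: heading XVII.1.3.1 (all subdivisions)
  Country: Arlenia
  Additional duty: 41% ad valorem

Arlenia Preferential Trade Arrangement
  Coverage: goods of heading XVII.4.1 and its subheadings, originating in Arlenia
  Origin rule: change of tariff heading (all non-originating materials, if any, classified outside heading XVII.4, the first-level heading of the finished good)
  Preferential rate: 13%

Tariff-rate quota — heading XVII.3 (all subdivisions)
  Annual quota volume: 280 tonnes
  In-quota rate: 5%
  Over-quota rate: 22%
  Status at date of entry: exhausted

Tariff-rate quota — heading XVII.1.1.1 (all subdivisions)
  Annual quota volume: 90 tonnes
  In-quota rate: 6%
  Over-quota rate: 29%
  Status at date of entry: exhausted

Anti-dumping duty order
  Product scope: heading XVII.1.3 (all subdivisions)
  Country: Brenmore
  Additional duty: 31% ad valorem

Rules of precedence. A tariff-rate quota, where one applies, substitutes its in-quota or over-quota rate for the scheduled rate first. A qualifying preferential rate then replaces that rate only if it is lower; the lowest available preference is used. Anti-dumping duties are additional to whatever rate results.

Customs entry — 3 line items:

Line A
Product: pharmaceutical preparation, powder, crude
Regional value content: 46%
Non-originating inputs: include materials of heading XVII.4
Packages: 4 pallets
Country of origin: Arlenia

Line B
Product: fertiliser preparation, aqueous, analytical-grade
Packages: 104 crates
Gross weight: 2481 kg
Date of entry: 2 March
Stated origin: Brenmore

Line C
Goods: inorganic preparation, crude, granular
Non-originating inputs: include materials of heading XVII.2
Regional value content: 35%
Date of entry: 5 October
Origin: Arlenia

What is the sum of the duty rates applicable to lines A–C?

Line A: pharmaceutical → XVII.4; powder → XVII.4.1; crude → XVII.4.1.1. Scheduled 29%. Arlenia agreement on XVII.1.2.3: XVII.4.1.1 not covered; Arlenia agreement on XVII.4.1: CTH not met. → 29%.
Line B: fertiliser → XVII.1; aqueous → XVII.1.2; analytical-grade → XVII.1.2.1. Scheduled 15%. No special measure applies. → 15%.
Line C: inorganic → XVII.2; granular → XVII.2.1; crude → XVII.2.1.3. Scheduled 6%. Arlenia agreement on XVII.1.2.3: XVII.2.1.3 not covered; Arlenia agreement on XVII.4.1: XVII.2.1.3 not covered. → 6%.
Sum: 29% + 15% + 6% = 50%.

50%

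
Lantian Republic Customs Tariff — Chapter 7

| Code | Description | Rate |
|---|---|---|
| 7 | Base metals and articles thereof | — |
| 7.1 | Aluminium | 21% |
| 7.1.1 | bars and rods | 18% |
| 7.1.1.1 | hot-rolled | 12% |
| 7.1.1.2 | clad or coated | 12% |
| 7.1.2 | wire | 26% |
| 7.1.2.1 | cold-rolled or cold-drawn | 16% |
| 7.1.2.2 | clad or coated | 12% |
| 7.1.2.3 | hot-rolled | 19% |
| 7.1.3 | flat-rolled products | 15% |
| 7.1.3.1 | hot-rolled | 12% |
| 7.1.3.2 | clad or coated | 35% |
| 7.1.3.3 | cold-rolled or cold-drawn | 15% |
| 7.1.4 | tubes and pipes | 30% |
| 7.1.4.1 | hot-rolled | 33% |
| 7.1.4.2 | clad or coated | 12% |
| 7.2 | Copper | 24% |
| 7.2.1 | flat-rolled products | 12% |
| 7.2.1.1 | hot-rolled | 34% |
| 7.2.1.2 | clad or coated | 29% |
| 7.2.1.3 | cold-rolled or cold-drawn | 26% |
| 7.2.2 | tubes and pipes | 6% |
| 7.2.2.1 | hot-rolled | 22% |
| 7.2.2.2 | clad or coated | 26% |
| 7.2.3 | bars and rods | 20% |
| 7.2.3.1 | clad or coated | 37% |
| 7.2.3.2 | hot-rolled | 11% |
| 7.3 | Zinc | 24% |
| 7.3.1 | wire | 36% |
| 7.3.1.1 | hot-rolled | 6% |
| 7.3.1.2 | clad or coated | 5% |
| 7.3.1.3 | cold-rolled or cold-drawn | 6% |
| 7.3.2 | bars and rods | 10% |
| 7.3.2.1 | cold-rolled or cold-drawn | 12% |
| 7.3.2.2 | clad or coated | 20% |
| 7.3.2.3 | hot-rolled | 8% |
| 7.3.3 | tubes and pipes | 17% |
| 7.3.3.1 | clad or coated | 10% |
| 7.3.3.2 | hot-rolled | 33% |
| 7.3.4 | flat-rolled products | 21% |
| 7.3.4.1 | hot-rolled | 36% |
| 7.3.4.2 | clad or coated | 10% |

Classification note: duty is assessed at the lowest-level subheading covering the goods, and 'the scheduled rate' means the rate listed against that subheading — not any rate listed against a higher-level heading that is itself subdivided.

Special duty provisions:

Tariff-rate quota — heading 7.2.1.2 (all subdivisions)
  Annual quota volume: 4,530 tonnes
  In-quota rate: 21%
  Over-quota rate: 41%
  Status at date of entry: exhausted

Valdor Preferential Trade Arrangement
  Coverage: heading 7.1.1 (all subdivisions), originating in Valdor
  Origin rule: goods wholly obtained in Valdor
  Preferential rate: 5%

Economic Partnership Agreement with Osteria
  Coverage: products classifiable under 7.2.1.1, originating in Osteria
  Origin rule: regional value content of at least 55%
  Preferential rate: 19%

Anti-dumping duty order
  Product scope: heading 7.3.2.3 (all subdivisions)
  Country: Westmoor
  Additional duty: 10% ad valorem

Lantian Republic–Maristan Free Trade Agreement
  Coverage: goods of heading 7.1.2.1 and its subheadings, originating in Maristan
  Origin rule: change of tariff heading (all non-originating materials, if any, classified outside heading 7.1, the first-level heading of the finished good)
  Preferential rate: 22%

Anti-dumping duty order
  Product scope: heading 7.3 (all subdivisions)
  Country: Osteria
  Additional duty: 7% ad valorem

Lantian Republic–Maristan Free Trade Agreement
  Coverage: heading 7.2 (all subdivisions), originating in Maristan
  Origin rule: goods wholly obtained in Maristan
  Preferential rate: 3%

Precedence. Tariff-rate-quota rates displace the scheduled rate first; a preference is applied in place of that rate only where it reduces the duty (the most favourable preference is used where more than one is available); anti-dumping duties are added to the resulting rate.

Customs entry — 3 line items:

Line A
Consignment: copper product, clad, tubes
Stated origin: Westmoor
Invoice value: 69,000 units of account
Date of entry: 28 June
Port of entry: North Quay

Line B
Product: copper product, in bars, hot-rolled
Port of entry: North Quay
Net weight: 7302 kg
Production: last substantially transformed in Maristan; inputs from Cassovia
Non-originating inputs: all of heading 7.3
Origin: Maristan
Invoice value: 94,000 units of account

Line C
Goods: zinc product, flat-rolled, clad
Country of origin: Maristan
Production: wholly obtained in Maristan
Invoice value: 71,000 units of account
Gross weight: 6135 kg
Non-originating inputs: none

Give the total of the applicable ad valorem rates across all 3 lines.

47%

Line A: copper → 7.2; tubes → 7.2.2; clad → 7.2.2.2. Scheduled 26%. No special measure applies. → 26%.
Line B: copper → 7.2; in bars → 7.2.3; hot-rolled → 7.2.3.2. Scheduled 11%. Maristan agreement on 7.1.2.1: 7.2.3.2 not covered; Maristan agreement on 7.2: not wholly obtained. → 11%.
Line C: zinc → 7.3; flat-rolled → 7.3.4; clad → 7.3.4.2. Scheduled 10%. Maristan agreement on 7.1.2.1: 7.3.4.2 not covered; Maristan agreement on 7.2: 7.3.4.2 not covered. → 10%.
Sum: 26% + 11% + 10% = 47%.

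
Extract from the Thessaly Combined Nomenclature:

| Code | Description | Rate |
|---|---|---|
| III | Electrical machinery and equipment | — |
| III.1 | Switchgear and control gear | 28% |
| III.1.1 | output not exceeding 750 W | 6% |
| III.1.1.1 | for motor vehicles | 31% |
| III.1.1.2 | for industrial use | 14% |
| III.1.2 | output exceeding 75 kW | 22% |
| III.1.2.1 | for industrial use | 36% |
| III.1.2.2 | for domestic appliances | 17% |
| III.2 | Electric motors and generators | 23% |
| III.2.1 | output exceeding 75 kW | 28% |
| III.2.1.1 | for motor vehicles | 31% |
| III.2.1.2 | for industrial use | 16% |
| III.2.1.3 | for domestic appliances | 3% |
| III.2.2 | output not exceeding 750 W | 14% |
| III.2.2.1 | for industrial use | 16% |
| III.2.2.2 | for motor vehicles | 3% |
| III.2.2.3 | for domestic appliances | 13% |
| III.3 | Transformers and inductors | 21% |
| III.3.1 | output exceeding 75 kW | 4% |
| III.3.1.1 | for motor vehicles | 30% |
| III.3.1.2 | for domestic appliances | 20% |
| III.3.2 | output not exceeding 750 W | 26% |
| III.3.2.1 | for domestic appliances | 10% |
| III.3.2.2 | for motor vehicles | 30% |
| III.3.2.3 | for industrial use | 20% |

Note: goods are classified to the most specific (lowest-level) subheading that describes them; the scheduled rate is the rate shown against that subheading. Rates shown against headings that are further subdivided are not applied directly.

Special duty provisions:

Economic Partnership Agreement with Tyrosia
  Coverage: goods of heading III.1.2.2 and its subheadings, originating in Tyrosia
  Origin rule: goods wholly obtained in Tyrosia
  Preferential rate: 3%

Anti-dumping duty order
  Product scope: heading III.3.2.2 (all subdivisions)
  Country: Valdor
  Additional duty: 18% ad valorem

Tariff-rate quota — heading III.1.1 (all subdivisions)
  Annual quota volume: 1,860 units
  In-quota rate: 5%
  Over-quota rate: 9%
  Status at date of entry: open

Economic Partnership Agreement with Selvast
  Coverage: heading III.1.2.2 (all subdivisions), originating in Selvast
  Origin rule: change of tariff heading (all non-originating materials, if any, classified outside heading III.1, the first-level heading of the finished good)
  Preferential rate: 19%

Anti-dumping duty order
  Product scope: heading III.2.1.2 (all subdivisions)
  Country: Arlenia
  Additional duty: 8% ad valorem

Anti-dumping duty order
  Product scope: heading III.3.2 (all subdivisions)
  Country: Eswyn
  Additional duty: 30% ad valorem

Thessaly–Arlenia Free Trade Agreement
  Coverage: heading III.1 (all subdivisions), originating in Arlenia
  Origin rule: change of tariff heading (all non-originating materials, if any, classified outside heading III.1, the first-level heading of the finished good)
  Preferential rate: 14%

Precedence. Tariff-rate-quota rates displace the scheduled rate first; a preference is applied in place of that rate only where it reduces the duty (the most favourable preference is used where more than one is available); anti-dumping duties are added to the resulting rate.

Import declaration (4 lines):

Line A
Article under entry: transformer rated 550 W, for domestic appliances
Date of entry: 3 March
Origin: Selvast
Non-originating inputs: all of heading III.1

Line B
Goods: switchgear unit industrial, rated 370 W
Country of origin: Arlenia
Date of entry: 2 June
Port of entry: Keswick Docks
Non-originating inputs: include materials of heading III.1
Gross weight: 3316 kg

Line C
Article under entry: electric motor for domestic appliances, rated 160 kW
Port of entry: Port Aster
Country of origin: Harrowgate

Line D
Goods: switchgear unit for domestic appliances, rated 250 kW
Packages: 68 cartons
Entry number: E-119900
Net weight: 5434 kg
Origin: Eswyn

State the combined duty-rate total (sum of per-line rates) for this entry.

Line A: transformer → III.3; rated 550 W → III.3.2; for domestic appliances → III.3.2.1. Scheduled 10%. Selvast agreement on III.1.2.2: III.3.2.1 not covered. → 10%.
Line B: switchgear unit → III.1; rated 370 W → III.1.1; industrial → III.1.1.2. Scheduled 14%. quota on III.1.1 open → in-quota 5%; Arlenia agreement on III.1: CTH not met. → 5%.
Line C: electric motor → III.2; rated 160 kW → III.2.1; for domestic appliances → III.2.1.3. Scheduled 3%. No special measure applies. → 3%.
Line D: switchgear unit → III.1; rated 250 kW → III.1.2; for domestic appliances → III.1.2.2. Scheduled 17%. No special measure applies. → 17%.
Sum: 10% + 5% + 3% + 17% = 35%.

35%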